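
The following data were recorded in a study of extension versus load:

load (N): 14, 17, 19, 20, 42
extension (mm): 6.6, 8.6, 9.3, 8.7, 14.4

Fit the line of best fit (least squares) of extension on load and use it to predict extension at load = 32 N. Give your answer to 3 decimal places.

11.969

n = 5, Σx = 112, Σy = 47.6, Σxy = 1194.1, Σx² = 3010
Sxx = Σx² − (Σx)²/n = 3010 − 2508.8 = 501.2
Sxy = Σxy − (Σx)(Σy)/n = 1194.1 − 1066.24 = 127.86
b = Sxy/Sxx = 127.86/501.2 = 0.255108
a = ȳ − b·x̄ = 9.52 − 0.255108·22.4 = 3.805587
ŷ(32) = a + b·32 = 3.805587 + 0.255108·32 = 11.969034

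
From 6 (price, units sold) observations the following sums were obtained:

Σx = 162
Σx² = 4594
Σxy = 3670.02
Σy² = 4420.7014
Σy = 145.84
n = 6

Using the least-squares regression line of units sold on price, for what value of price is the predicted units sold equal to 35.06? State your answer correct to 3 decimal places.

18.161

Sxx = Σx² − (Σx)²/n = 4594 − 4374 = 220
Sxy = Σxy − (Σx)(Σy)/n = 3670.02 − 3937.68 = -267.66
b = Sxy/Sxx = -267.66/220 = -1.216636
a = ȳ − b·x̄ = 24.306667 − (-1.216636)·27 = 57.155848
Set a + b·x = 35.06: x = (35.06 − 57.155848) / (-1.216636) = 18.161424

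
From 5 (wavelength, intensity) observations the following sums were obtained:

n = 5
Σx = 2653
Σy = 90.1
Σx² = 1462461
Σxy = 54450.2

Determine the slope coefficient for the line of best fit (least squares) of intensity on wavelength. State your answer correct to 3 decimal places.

Sxx = Σx² − (Σx)²/n = 1462461 − 1407681.8 = 54779.2
Sxy = Σxy − (Σx)(Σy)/n = 54450.2 − 47807.06 = 6643.14
b = Sxy/Sxx = 6643.14/54779.2 = 0.121271

0.121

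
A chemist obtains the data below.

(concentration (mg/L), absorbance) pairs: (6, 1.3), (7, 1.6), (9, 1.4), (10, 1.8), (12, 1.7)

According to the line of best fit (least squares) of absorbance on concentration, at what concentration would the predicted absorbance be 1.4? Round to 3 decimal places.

6.118

n = 5, Σx = 44, Σy = 7.8, Σxy = 70, Σx² = 410
Sxx = Σx² − (Σx)²/n = 410 − 387.2 = 22.8
Sxy = Σxy − (Σx)(Σy)/n = 70 − 68.64 = 1.36
b = Sxy/Sxx = 1.36/22.8 = 0.059649
a = ȳ − b·x̄ = 1.56 − 0.059649·8.8 = 1.035088
Set a + b·x = 1.4: x = (1.4 − 1.035088) / 0.059649 = 6.117647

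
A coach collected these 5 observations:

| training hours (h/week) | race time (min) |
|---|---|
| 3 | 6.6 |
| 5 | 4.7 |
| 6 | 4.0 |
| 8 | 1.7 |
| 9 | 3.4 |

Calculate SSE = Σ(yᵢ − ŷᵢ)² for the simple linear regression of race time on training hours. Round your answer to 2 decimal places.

3.03

n = 5, Σx = 31, Σy = 20.4, Σxy = 111.5, Σx² = 215, Σy² = 96.1
Sxx = Σx² − (Σx)²/n = 215 − 192.2 = 22.8
Sxy = Σxy − (Σx)(Σy)/n = 111.5 − 126.48 = -14.98
Syy = Σy² − (Σy)²/n = 96.1 − 83.232 = 12.868
b = Sxy/Sxx = -14.98/22.8 = -0.657018
SSE = Syy − b·Sxy = 12.868 − (-0.657018)·(-14.98) = 3.025877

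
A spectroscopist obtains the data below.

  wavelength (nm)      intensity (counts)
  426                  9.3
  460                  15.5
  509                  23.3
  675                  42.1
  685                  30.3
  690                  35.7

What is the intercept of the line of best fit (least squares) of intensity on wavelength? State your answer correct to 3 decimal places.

n = 6, Σx = 3445, Σy = 156.2, Σxy = 96757.5, Σx² = 2053107
Sxx = Σx² − (Σx)²/n = 2053107 − 1978004.166667 = 75102.833333
Sxy = Σxy − (Σx)(Σy)/n = 96757.5 − 89684.833333 = 7072.666667
b = Sxy/Sxx = 7072.666667/75102.833333 = 0.094173
a = ȳ − b·x̄ = 26.033333 − 0.094173·574.166667 = -28.037722

-28.038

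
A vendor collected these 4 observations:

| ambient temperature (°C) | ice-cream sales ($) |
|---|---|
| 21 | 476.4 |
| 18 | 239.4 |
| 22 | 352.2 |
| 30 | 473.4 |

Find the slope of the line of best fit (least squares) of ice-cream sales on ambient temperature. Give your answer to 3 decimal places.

15.202

n = 4, Σx = 91, Σy = 1541.4, Σxy = 36264, Σx² = 2149
Sxx = Σx² − (Σx)²/n = 2149 − 2070.25 = 78.75
Sxy = Σxy − (Σx)(Σy)/n = 36264 − 35066.85 = 1197.15
b = Sxy/Sxx = 1197.15/78.75 = 15.201905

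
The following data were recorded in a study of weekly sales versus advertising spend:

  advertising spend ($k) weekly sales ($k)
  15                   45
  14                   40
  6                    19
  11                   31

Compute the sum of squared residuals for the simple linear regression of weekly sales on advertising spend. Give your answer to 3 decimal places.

4.908

n = 4, Σx = 46, Σy = 135, Σxy = 1690, Σx² = 578, Σy² = 4947
Sxx = Σx² − (Σx)²/n = 578 − 529 = 49
Sxy = Σxy − (Σx)(Σy)/n = 1690 − 1552.5 = 137.5
Syy = Σy² − (Σy)²/n = 4947 − 4556.25 = 390.75
b = Sxy/Sxx = 137.5/49 = 2.806122
SSE = Syy − b·Sxy = 390.75 − 2.806122·137.5 = 4.908163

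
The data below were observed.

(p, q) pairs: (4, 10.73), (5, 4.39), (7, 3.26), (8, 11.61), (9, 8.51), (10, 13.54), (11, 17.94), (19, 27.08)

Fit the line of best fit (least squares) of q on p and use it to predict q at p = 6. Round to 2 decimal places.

n = 8, Σx = 73, Σy = 97.06, Σxy = 1104.42, Σx² = 817
Sxx = Σx² − (Σx)²/n = 817 − 666.125 = 150.875
Sxy = Σxy − (Σx)(Σy)/n = 1104.42 − 885.6725 = 218.7475
b = Sxy/Sxx = 218.7475/150.875 = 1.449859
a = ȳ − b·x̄ = 12.1325 − 1.449859·9.125 = -1.097465
ŷ(6) = a + b·6 = -1.097465 + 1.449859·6 = 7.601690

7.60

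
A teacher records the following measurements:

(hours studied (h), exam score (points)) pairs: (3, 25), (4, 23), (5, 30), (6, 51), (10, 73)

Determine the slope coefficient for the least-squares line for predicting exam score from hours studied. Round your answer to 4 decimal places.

n = 5, Σx = 28, Σy = 202, Σxy = 1353, Σx² = 186
Sxx = Σx² − (Σx)²/n = 186 − 156.8 = 29.2
Sxy = Σxy − (Σx)(Σy)/n = 1353 − 1131.2 = 221.8
b = Sxy/Sxx = 221.8/29.2 = 7.595890

7.5959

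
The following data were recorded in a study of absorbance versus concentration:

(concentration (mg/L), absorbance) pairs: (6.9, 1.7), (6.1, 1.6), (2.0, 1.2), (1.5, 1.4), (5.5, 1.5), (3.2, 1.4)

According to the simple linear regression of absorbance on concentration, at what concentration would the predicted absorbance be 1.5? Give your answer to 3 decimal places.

n = 6, Σx = 25.2, Σy = 8.8, Σxy = 38.72, Σx² = 131.56
Sxx = Σx² − (Σx)²/n = 131.56 − 105.84 = 25.72
Sxy = Σxy − (Σx)(Σy)/n = 38.72 − 36.96 = 1.76
b = Sxy/Sxx = 1.76/25.72 = 0.068429
a = ȳ − b·x̄ = 1.466667 − 0.068429·4.2 = 1.179264
Set a + b·x = 1.5: x = (1.5 − 1.179264) / 0.068429 = 4.687121

4.687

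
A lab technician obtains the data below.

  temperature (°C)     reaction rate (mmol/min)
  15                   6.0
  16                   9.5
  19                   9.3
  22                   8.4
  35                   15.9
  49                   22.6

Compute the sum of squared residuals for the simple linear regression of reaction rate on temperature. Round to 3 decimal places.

8.615

n = 6, Σx = 156, Σy = 71.7, Σxy = 2267.4, Σx² = 4952, Σy² = 1046.87
Sxx = Σx² − (Σx)²/n = 4952 − 4056 = 896
Sxy = Σxy − (Σx)(Σy)/n = 2267.4 − 1864.2 = 403.2
Syy = Σy² − (Σy)²/n = 1046.87 − 856.815 = 190.055
b = Sxy/Sxx = 403.2/896 = 0.45
SSE = Syy − b·Sxy = 190.055 − 0.45·403.2 = 8.615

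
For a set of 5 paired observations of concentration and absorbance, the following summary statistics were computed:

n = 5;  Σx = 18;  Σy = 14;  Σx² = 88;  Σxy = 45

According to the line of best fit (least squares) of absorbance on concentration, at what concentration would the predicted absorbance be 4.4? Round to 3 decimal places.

Sxx = Σx² − (Σx)²/n = 88 − 64.8 = 23.2
Sxy = Σxy − (Σx)(Σy)/n = 45 − 50.4 = -5.4
b = Sxy/Sxx = -5.4/23.2 = -0.232759
a = ȳ − b·x̄ = 2.8 − (-0.232759)·3.6 = 3.637931
Set a + b·x = 4.4: x = (4.4 − 3.637931) / (-0.232759) = -3.274074

-3.274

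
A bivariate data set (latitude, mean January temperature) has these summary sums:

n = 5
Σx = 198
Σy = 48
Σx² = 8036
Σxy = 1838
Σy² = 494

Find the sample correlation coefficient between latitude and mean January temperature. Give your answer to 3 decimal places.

Sxx = Σx² − (Σx)²/n = 8036 − 7840.8 = 195.2
Sxy = Σxy − (Σx)(Σy)/n = 1838 − 1900.8 = -62.8
Syy = Σy² − (Σy)²/n = 494 − 460.8 = 33.2
r = Sxy/√(Sxx·Syy) = -62.8/√(6480.64) = -62.8/80.502422 = -0.780101

-0.780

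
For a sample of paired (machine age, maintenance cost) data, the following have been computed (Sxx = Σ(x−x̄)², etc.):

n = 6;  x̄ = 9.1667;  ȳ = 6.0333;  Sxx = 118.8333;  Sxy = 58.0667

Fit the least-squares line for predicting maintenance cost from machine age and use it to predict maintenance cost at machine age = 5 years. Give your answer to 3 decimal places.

3.997

b = Sxy/Sxx = 58.0667/118.8333 = 0.488640
a = ȳ − b·x̄ = 6.0333 − 0.488640·9.1667 = 1.554084
ŷ(5) = a + b·5 = 1.554084 + 0.488640·5 = 3.997284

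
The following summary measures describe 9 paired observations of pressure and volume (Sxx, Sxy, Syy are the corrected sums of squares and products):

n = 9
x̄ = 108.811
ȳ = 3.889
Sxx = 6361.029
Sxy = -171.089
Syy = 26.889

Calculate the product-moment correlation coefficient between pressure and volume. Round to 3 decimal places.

r = Sxy/√(Sxx·Syy) = -171.089/√(171041.708781) = -171.089/413.571891 = -0.413686

-0.414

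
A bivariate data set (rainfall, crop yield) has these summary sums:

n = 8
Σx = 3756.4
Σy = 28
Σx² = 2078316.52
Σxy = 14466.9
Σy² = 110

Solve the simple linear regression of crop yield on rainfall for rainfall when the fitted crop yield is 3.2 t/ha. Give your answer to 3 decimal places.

Sxx = Σx² − (Σx)²/n = 2078316.52 − 1763817.62 = 314498.9
Sxy = Σxy − (Σx)(Σy)/n = 14466.9 − 13147.4 = 1319.5
b = Sxy/Sxx = 1319.5/314498.9 = 0.004196
a = ȳ − b·x̄ = 3.5 − 0.004196·469.55 = 1.529973
Set a + b·x = 3.2: x = (3.2 − 1.529973) / 0.004196 = 398.045892

398.046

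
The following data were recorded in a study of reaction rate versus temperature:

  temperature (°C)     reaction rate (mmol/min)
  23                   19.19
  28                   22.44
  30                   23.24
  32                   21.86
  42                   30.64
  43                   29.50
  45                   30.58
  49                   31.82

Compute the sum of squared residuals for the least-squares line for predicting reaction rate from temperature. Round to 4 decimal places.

n = 8, Σx = 292, Σy = 209.27, Σxy = 7957.07, Σx² = 11276, Σy² = 5646.4753
Sxx = Σx² − (Σx)²/n = 11276 − 10658 = 618
Sxy = Σxy − (Σx)(Σy)/n = 7957.07 − 7638.355 = 318.715
Syy = Σy² − (Σy)²/n = 5646.4753 − 5474.241612 = 172.233688
b = Sxy/Sxx = 318.715/618 = 0.515720
SSE = Syy − b·Sxy = 172.233688 − 0.515720·318.715 = 7.865967

7.8660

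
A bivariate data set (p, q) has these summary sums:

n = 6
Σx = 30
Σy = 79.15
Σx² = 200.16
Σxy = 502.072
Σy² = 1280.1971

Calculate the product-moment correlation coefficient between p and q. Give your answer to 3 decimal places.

Sxx = Σx² − (Σx)²/n = 200.16 − 150 = 50.16
Sxy = Σxy − (Σx)(Σy)/n = 502.072 − 395.75 = 106.322
Syy = Σy² − (Σy)²/n = 1280.1971 − 1044.120417 = 236.076683
r = Sxy/√(Sxx·Syy) = 106.322/√(11841.606436) = 106.322/108.819146 = 0.977052

0.977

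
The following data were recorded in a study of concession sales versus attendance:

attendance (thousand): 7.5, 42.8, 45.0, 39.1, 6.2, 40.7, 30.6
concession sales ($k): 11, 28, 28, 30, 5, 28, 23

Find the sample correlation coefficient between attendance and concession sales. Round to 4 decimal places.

0.9731

n = 7, Σx = 211.9, Σy = 153, Σxy = 5588.3, Σx² = 8073.19, Σy² = 3927
Sxx = Σx² − (Σx)²/n = 8073.19 − 6414.515714 = 1658.674286
Sxy = Σxy − (Σx)(Σy)/n = 5588.3 − 4631.528571 = 956.771429
Syy = Σy² − (Σy)²/n = 3927 − 3344.142857 = 582.857143
r = Sxy/√(Sxx·Syy) = 956.771429/√(966770.155102) = 956.771429/983.244708 = 0.973076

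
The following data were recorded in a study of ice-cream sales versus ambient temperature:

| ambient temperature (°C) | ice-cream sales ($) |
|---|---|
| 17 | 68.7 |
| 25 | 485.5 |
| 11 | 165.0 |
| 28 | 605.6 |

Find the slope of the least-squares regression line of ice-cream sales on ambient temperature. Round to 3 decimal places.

n = 4, Σx = 81, Σy = 1324.8, Σxy = 32077.2, Σx² = 1819
Sxx = Σx² − (Σx)²/n = 1819 − 1640.25 = 178.75
Sxy = Σxy − (Σx)(Σy)/n = 32077.2 − 26827.2 = 5250
b = Sxy/Sxx = 5250/178.75 = 29.370629

29.371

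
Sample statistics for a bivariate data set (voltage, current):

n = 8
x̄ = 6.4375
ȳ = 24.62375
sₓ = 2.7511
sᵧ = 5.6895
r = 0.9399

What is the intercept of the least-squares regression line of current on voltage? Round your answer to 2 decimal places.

b = r · sᵧ/sₓ = 0.9399 · 5.6895/2.7511 = 1.943790
a = ȳ − b·x̄ = 24.62375 − 1.943790·6.4375 = 12.110601

12.11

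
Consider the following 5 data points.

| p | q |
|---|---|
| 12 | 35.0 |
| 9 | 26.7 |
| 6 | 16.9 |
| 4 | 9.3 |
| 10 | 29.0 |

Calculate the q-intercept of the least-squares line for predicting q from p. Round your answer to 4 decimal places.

-2.8118

n = 5, Σx = 41, Σy = 116.9, Σxy = 1088.9, Σx² = 377
Sxx = Σx² − (Σx)²/n = 377 − 336.2 = 40.8
Sxy = Σxy − (Σx)(Σy)/n = 1088.9 − 958.58 = 130.32
b = Sxy/Sxx = 130.32/40.8 = 3.194118
a = ȳ − b·x̄ = 23.38 − 3.194118·8.2 = -2.811765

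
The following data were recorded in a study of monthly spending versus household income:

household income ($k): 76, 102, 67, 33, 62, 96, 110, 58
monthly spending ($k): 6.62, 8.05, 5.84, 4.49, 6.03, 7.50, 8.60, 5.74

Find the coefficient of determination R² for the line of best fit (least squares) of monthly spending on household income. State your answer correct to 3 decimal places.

n = 8, Σx = 604, Σy = 52.87, Σxy = 4236.45, Σx² = 50282, Σy² = 362.4111
Sxx = Σx² − (Σx)²/n = 50282 − 45602 = 4680
Sxy = Σxy − (Σx)(Σy)/n = 4236.45 − 3991.685 = 244.765
Syy = Σy² − (Σy)²/n = 362.4111 − 349.404612 = 13.006488
R² = Sxy²/(Sxx·Syy) = (244.765)²/(4680·13.006488) = 0.984221

0.984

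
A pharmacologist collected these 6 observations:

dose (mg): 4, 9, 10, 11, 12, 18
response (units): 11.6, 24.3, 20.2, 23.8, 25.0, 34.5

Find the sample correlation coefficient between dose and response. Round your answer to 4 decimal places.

n = 6, Σx = 64, Σy = 139.4, Σxy = 1649.9, Σx² = 786, Σy² = 3514.78
Sxx = Σx² − (Σx)²/n = 786 − 682.666667 = 103.333333
Sxy = Σxy − (Σx)(Σy)/n = 1649.9 − 1486.933333 = 162.966667
Syy = Σy² − (Σy)²/n = 3514.78 − 3238.726667 = 276.053333
r = Sxy/√(Sxx·Syy) = 162.966667/√(28525.511111) = 162.966667/168.894971 = 0.964899

0.9649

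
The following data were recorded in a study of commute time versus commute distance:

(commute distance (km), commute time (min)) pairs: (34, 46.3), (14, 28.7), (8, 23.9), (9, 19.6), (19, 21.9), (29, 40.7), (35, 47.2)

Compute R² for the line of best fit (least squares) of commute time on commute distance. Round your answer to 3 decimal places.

0.876

n = 7, Σx = 148, Σy = 228.3, Σxy = 5592, Σx² = 3924, Σy² = 8286.69
Sxx = Σx² − (Σx)²/n = 3924 − 3129.142857 = 794.857143
Sxy = Σxy − (Σx)(Σy)/n = 5592 − 4826.914286 = 765.085714
Syy = Σy² − (Σy)²/n = 8286.69 − 7445.841429 = 840.848571
R² = Sxy²/(Sxx·Syy) = (765.085714)²/(794.857143·840.848571) = 0.875817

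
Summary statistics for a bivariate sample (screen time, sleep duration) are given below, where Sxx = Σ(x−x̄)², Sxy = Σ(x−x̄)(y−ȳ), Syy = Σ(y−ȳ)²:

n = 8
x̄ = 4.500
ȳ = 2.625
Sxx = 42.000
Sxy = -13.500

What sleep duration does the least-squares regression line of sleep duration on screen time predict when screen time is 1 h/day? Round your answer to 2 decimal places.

3.75

b = Sxy/Sxx = -13.5/42 = -0.321429
a = ȳ − b·x̄ = 2.625 − (-0.321429)·4.5 = 4.071429
ŷ(1) = a + b·1 = 4.071429 + (-0.321429)·1 = 3.75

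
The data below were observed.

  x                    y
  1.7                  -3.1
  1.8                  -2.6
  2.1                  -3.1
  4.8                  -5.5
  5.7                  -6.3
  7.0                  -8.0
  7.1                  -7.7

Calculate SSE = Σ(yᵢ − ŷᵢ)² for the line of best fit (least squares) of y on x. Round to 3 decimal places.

n = 7, Σx = 30.2, Σy = -36.3, Σxy = -189.44, Σx² = 165.48, Σy² = 219.21
Sxx = Σx² − (Σx)²/n = 165.48 − 130.291429 = 35.188571
Sxy = Σxy − (Σx)(Σy)/n = -189.44 − (-156.608571) = -32.831429
Syy = Σy² − (Σy)²/n = 219.21 − 188.241429 = 30.968571
b = Sxy/Sxx = -32.831429/35.188571 = -0.933014
SSE = Syy − b·Sxy = 30.968571 − (-0.933014)·(-32.831429) = 0.336390

0.336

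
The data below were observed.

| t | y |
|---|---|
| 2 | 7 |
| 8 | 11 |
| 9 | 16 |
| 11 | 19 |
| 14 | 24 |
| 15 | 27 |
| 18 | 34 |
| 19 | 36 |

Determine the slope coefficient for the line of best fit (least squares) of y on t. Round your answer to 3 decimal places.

n = 8, Σx = 96, Σy = 174, Σxy = 2492, Σx² = 1376
Sxx = Σx² − (Σx)²/n = 1376 − 1152 = 224
Sxy = Σxy − (Σx)(Σy)/n = 2492 − 2088 = 404
b = Sxy/Sxx = 404/224 = 1.803571

1.804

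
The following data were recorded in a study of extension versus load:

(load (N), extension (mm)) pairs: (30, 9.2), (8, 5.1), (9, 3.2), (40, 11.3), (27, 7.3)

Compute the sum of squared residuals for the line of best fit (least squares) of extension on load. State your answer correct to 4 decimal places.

n = 5, Σx = 114, Σy = 36.1, Σxy = 994.7, Σx² = 3374, Σy² = 301.87
Sxx = Σx² − (Σx)²/n = 3374 − 2599.2 = 774.8
Sxy = Σxy − (Σx)(Σy)/n = 994.7 − 823.08 = 171.62
Syy = Σy² − (Σy)²/n = 301.87 − 260.642 = 41.228
b = Sxy/Sxx = 171.62/774.8 = 0.221502
SSE = Syy − b·Sxy = 41.228 − 0.221502·171.62 = 3.213771

3.2138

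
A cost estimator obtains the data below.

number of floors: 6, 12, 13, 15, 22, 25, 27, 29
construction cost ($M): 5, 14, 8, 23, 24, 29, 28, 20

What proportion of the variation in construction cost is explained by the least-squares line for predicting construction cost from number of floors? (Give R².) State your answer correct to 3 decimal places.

n = 8, Σx = 149, Σy = 151, Σxy = 3236, Σx² = 3253, Σy² = 3415
Sxx = Σx² − (Σx)²/n = 3253 − 2775.125 = 477.875
Sxy = Σxy − (Σx)(Σy)/n = 3236 − 2812.375 = 423.625
Syy = Σy² − (Σy)²/n = 3415 − 2850.125 = 564.875
R² = Sxy²/(Sxx·Syy) = (423.625)²/(477.875·564.875) = 0.664808

0.665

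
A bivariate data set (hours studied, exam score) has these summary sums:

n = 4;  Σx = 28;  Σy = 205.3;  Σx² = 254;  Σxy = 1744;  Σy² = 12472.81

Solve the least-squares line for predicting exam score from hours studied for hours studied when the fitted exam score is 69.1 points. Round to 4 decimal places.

10.3592

Sxx = Σx² − (Σx)²/n = 254 − 196 = 58
Sxy = Σxy − (Σx)(Σy)/n = 1744 − 1437.1 = 306.9
b = Sxy/Sxx = 306.9/58 = 5.291379
a = ȳ − b·x̄ = 51.325 − 5.291379·7 = 14.285345
Set a + b·x = 69.1: x = (69.1 − 14.285345) / 5.291379 = 10.359238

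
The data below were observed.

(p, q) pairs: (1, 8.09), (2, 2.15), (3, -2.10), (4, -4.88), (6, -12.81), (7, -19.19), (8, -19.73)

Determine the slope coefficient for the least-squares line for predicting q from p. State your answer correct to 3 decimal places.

-4.023

n = 7, Σx = 31, Σy = -48.47, Σxy = -382.46, Σx² = 179
Sxx = Σx² − (Σx)²/n = 179 − 137.285714 = 41.714286
Sxy = Σxy − (Σx)(Σy)/n = -382.46 − (-214.652857) = -167.807143
b = Sxy/Sxx = -167.807143/41.714286 = -4.022774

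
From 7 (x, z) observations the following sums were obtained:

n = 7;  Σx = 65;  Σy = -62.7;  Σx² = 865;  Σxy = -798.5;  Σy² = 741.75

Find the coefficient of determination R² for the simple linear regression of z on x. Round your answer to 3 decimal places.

Sxx = Σx² − (Σx)²/n = 865 − 603.571429 = 261.428571
Sxy = Σxy − (Σx)(Σy)/n = -798.5 − (-582.214286) = -216.285714
Syy = Σy² − (Σy)²/n = 741.75 − 561.612857 = 180.137143
R² = Sxy²/(Sxx·Syy) = (-216.285714)²/(261.428571·180.137143) = 0.993343

0.993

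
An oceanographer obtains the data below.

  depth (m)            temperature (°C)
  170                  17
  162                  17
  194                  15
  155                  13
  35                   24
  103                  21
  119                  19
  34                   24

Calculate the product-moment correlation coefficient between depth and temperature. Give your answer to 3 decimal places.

-0.920

n = 8, Σx = 972, Σy = 150, Σxy = 16649, Σx² = 143956, Σy² = 2926
Sxx = Σx² − (Σx)²/n = 143956 − 118098 = 25858
Sxy = Σxy − (Σx)(Σy)/n = 16649 − 18225 = -1576
Syy = Σy² − (Σy)²/n = 2926 − 2812.5 = 113.5
r = Sxy/√(Sxx·Syy) = -1576/√(2934883) = -1576/1713.150023 = -0.919943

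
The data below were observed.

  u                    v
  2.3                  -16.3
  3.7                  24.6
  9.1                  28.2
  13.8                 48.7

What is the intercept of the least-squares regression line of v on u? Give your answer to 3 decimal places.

n = 4, Σx = 28.9, Σy = 85.2, Σxy = 982.21, Σx² = 292.23
Sxx = Σx² − (Σx)²/n = 292.23 − 208.8025 = 83.4275
Sxy = Σxy − (Σx)(Σy)/n = 982.21 − 615.57 = 366.64
b = Sxy/Sxx = 366.64/83.4275 = 4.394714
a = ȳ − b·x̄ = 21.3 − 4.394714·7.225 = -10.451808

-10.452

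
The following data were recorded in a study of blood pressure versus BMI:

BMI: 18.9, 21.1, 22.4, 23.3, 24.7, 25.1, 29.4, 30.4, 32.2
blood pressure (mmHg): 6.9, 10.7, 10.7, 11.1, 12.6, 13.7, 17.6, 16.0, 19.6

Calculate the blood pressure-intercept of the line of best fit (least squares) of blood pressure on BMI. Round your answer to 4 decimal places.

n = 9, Σx = 227.5, Σy = 118.9, Σxy = 3144.54, Σx² = 5912.53
Sxx = Σx² − (Σx)²/n = 5912.53 − 5750.694444 = 161.835556
Sxy = Σxy − (Σx)(Σy)/n = 3144.54 − 3005.527778 = 139.012222
b = Sxy/Sxx = 139.012222/161.835556 = 0.858972
a = ȳ − b·x̄ = 13.211111 − 0.858972·25.277778 = -8.501794

-8.5018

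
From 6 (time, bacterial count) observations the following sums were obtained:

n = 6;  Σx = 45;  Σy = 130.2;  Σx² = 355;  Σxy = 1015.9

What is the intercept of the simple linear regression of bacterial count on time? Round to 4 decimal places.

Sxx = Σx² − (Σx)²/n = 355 − 337.5 = 17.5
Sxy = Σxy − (Σx)(Σy)/n = 1015.9 − 976.5 = 39.4
b = Sxy/Sxx = 39.4/17.5 = 2.251429
a = ȳ − b·x̄ = 21.7 − 2.251429·7.5 = 4.814286

4.8143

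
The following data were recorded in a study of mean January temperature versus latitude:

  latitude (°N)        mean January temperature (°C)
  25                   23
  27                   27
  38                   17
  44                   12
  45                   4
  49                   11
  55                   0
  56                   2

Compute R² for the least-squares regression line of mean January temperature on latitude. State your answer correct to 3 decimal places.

n = 8, Σx = 339, Σy = 96, Σxy = 3309, Σx² = 15321, Σy² = 1832
Sxx = Σx² − (Σx)²/n = 15321 − 14365.125 = 955.875
Sxy = Σxy − (Σx)(Σy)/n = 3309 − 4068 = -759
Syy = Σy² − (Σy)²/n = 1832 − 1152 = 680
R² = Sxy²/(Sxx·Syy) = (-759)²/(955.875·680) = 0.886285

0.886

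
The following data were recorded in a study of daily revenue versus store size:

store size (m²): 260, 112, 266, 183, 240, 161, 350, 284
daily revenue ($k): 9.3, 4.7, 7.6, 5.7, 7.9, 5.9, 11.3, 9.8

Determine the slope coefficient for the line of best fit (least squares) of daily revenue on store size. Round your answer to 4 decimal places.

n = 8, Σx = 1856, Σy = 62.2, Σxy = 15593.2, Σx² = 471066
Sxx = Σx² − (Σx)²/n = 471066 − 430592 = 40474
Sxy = Σxy − (Σx)(Σy)/n = 15593.2 − 14430.4 = 1162.8
b = Sxy/Sxx = 1162.8/40474 = 0.028730

0.0287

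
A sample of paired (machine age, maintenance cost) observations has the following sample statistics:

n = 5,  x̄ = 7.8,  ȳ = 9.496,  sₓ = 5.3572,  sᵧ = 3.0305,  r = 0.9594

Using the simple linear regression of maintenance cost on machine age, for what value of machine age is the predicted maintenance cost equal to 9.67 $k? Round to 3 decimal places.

b = r · sᵧ/sₓ = 0.9594 · 3.0305/5.3572 = 0.542720
a = ȳ − b·x̄ = 9.496 − 0.542720·7.8 = 5.262781
Set a + b·x = 9.67: x = (9.67 − 5.262781) / 0.542720 = 8.120607

8.121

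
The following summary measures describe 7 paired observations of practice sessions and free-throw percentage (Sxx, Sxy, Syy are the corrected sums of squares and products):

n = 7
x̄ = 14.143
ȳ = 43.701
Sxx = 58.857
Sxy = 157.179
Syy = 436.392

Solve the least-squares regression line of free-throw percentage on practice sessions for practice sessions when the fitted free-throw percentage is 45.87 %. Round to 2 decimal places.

b = Sxy/Sxx = 157.179/58.857 = 2.670523
a = ȳ − b·x̄ = 43.701 − 2.670523·14.143 = 5.931787
Set a + b·x = 45.87: x = (45.87 − 5.931787) / 2.670523 = 14.955200

14.96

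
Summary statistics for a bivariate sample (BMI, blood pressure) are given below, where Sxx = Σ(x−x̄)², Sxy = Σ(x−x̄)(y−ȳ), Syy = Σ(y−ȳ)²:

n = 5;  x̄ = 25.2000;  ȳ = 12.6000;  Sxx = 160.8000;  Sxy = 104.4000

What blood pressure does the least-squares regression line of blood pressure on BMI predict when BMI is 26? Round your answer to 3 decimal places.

b = Sxy/Sxx = 104.4/160.8 = 0.649254
a = ȳ − b·x̄ = 12.6 − 0.649254·25.2 = -3.761194
ŷ(26) = a + b·26 = -3.761194 + 0.649254·26 = 13.119403

13.119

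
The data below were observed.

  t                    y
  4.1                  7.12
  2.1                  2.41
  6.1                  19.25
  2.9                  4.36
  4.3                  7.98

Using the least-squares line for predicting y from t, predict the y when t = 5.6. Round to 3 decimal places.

n = 5, Σx = 19.5, Σy = 41.12, Σxy = 198.636, Σx² = 85.33
Sxx = Σx² − (Σx)²/n = 85.33 − 76.05 = 9.28
Sxy = Σxy − (Σx)(Σy)/n = 198.636 − 160.368 = 38.268
b = Sxy/Sxx = 38.268/9.28 = 4.123707
a = ȳ − b·x̄ = 8.224 − 4.123707·3.9 = -7.858457
ŷ(5.6) = a + b·5.6 = -7.858457 + 4.123707·5.6 = 15.234302

15.234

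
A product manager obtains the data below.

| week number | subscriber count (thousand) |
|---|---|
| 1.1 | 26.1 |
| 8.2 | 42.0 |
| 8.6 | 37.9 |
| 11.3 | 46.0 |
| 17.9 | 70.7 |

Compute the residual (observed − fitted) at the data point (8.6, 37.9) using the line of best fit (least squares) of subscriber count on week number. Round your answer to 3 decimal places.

-4.481

n = 5, Σx = 47.1, Σy = 222.7, Σxy = 2484.38, Σx² = 590.51
Sxx = Σx² − (Σx)²/n = 590.51 − 443.682 = 146.828
Sxy = Σxy − (Σx)(Σy)/n = 2484.38 − 2097.834 = 386.546
b = Sxy/Sxx = 386.546/146.828 = 2.632645
a = ȳ − b·x̄ = 44.54 − 2.632645·9.42 = 19.740484
ŷ(8.6) = 19.740484 + 2.632645·8.6 = 42.381231
residual = y − ŷ = 37.9 − 42.381231 = -4.481231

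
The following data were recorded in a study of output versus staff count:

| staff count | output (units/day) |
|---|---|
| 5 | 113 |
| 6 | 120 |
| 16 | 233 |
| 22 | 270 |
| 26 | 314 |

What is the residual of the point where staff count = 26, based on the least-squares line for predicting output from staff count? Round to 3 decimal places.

n = 5, Σx = 75, Σy = 1050, Σxy = 19117, Σx² = 1477
Sxx = Σx² − (Σx)²/n = 1477 − 1125 = 352
Sxy = Σxy − (Σx)(Σy)/n = 19117 − 15750 = 3367
b = Sxy/Sxx = 3367/352 = 9.565341
a = ȳ − b·x̄ = 210 − 9.565341·15 = 66.519886
ŷ(26) = 66.519886 + 9.565341·26 = 315.21875
residual = y − ŷ = 314 − 315.21875 = -1.21875

-1.219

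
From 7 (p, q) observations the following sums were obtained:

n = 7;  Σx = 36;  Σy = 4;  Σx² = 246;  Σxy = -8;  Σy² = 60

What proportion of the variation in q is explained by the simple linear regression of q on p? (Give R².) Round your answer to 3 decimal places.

0.232

Sxx = Σx² − (Σx)²/n = 246 − 185.142857 = 60.857143
Sxy = Σxy − (Σx)(Σy)/n = -8 − 20.571429 = -28.571429
Syy = Σy² − (Σy)²/n = 60 − 2.285714 = 57.714286
R² = Sxy²/(Sxx·Syy) = (-28.571429)²/(60.857143·57.714286) = 0.232418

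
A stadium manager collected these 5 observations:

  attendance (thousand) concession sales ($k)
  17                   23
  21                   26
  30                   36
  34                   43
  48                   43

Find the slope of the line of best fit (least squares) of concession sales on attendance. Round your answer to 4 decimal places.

0.7000

n = 5, Σx = 150, Σy = 171, Σxy = 5543, Σx² = 5090
Sxx = Σx² − (Σx)²/n = 5090 − 4500 = 590
Sxy = Σxy − (Σx)(Σy)/n = 5543 − 5130 = 413
b = Sxy/Sxx = 413/590 = 0.7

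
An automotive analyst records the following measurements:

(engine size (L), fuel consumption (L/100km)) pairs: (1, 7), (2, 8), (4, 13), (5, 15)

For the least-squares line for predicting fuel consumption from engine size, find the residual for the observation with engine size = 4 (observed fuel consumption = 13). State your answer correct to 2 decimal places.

n = 4, Σx = 12, Σy = 43, Σxy = 150, Σx² = 46
Sxx = Σx² − (Σx)²/n = 46 − 36 = 10
Sxy = Σxy − (Σx)(Σy)/n = 150 − 129 = 21
b = Sxy/Sxx = 21/10 = 2.1
a = ȳ − b·x̄ = 10.75 − 2.1·3 = 4.45
ŷ(4) = 4.45 + 2.1·4 = 12.85
residual = y − ŷ = 13 − 12.85 = 0.15

0.15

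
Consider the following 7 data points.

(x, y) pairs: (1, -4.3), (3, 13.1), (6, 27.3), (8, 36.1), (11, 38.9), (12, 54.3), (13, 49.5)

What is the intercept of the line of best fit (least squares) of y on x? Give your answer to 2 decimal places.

-2.77

n = 7, Σx = 54, Σy = 214.9, Σxy = 2210.6, Σx² = 544
Sxx = Σx² − (Σx)²/n = 544 − 416.571429 = 127.428571
Sxy = Σxy − (Σx)(Σy)/n = 2210.6 − 1657.8 = 552.8
b = Sxy/Sxx = 552.8/127.428571 = 4.338117
a = ȳ − b·x̄ = 30.7 − 4.338117·7.714286 = -2.765471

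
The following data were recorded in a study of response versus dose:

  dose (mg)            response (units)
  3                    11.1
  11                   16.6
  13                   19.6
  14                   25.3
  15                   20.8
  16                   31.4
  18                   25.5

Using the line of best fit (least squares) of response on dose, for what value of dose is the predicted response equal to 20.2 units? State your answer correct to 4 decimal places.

n = 7, Σx = 90, Σy = 150.3, Σxy = 2098.3, Σx² = 1300
Sxx = Σx² − (Σx)²/n = 1300 − 1157.142857 = 142.857143
Sxy = Σxy − (Σx)(Σy)/n = 2098.3 − 1932.428571 = 165.871429
b = Sxy/Sxx = 165.871429/142.857143 = 1.1611
a = ȳ − b·x̄ = 21.471429 − 1.1611·12.857143 = 6.543
Set a + b·x = 20.2: x = (20.2 − 6.543) / 1.1611 = 11.762122

11.7621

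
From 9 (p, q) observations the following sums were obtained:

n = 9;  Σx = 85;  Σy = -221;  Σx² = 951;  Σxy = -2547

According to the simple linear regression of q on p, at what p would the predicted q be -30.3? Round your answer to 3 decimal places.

11.296

Sxx = Σx² − (Σx)²/n = 951 − 802.777778 = 148.222222
Sxy = Σxy − (Σx)(Σy)/n = -2547 − (-2087.222222) = -459.777778
b = Sxy/Sxx = -459.777778/148.222222 = -3.101949
a = ȳ − b·x̄ = -24.555556 − (-3.101949)·9.444444 = 4.740630
Set a + b·x = -30.3: x = (-30.3 − 4.740630) / (-3.101949) = 11.296327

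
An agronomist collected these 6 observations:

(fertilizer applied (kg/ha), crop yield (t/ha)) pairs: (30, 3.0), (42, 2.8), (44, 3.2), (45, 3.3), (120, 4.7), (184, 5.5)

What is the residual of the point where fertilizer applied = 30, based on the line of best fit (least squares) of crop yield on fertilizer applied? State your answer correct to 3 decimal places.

n = 6, Σx = 465, Σy = 22.5, Σxy = 2072.9, Σx² = 54881
Sxx = Σx² − (Σx)²/n = 54881 − 36037.5 = 18843.5
Sxy = Σxy − (Σx)(Σy)/n = 2072.9 − 1743.75 = 329.15
b = Sxy/Sxx = 329.15/18843.5 = 0.017468
a = ȳ − b·x̄ = 3.75 − 0.017468·77.5 = 2.396264
ŷ(30) = 2.396264 + 0.017468·30 = 2.920291
residual = y − ŷ = 3.0 − 2.920291 = 0.079709

0.080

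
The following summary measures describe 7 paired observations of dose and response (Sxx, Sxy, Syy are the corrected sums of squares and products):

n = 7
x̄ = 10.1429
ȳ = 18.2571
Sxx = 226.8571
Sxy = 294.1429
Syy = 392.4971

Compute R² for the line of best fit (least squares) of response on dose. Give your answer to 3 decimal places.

0.972

R² = Sxy²/(Sxx·Syy) = (294.1429)²/(226.8571·392.4971) = 0.971690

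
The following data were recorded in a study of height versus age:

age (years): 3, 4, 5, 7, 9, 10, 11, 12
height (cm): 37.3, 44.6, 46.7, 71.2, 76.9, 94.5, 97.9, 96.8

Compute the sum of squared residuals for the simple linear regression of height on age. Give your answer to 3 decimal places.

146.414

n = 8, Σx = 61, Σy = 565.9, Σxy = 4897.8, Σx² = 545, Σy² = 44429.29
Sxx = Σx² − (Σx)²/n = 545 − 465.125 = 79.875
Sxy = Σxy − (Σx)(Σy)/n = 4897.8 − 4314.9875 = 582.8125
Syy = Σy² − (Σy)²/n = 44429.29 − 40030.35125 = 4398.93875
b = Sxy/Sxx = 582.8125/79.875 = 7.296557
SSE = Syy − b·Sxy = 4398.93875 − 7.296557·582.8125 = 146.414053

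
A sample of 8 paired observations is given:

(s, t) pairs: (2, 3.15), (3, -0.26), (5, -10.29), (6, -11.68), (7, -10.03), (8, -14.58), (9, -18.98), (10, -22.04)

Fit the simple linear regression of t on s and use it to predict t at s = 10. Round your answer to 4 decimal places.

-21.7132

n = 8, Σx = 50, Σy = -84.71, Σxy = -694.08, Σx² = 368
Sxx = Σx² − (Σx)²/n = 368 − 312.5 = 55.5
Sxy = Σxy − (Σx)(Σy)/n = -694.08 − (-529.4375) = -164.6425
b = Sxy/Sxx = -164.6425/55.5 = -2.966532
a = ȳ − b·x̄ = -10.58875 − (-2.966532)·6.25 = 7.952072
ŷ(10) = a + b·10 = 7.952072 + (-2.966532)·10 = -21.713243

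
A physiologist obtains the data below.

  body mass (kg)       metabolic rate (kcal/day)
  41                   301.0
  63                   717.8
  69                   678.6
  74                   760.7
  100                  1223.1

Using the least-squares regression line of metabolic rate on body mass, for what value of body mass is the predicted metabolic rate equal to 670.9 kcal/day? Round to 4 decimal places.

n = 5, Σx = 347, Σy = 3681.2, Σxy = 282987.6, Σx² = 25887
Sxx = Σx² − (Σx)²/n = 25887 − 24081.8 = 1805.2
Sxy = Σxy − (Σx)(Σy)/n = 282987.6 − 255475.28 = 27512.32
b = Sxy/Sxx = 27512.32/1805.2 = 15.240594
a = ȳ − b·x̄ = 736.24 − 15.240594·69.4 = -321.457212
Set a + b·x = 670.9: x = (670.9 − (-321.457212)) / 15.240594 = 65.112765

65.1128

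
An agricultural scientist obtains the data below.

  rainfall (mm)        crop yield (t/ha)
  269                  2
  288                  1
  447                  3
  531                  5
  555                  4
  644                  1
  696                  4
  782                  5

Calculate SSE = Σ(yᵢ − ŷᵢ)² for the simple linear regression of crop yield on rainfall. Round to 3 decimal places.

12.651

n = 8, Σx = 4212, Σy = 25, Σxy = 14380, Σx² = 2455776, Σy² = 97
Sxx = Σx² − (Σx)²/n = 2455776 − 2217618 = 238158
Sxy = Σxy − (Σx)(Σy)/n = 14380 − 13162.5 = 1217.5
Syy = Σy² − (Σy)²/n = 97 − 78.125 = 18.875
b = Sxy/Sxx = 1217.5/238158 = 0.005112
SSE = Syy − b·Sxy = 18.875 − 0.005112·1217.5 = 12.650954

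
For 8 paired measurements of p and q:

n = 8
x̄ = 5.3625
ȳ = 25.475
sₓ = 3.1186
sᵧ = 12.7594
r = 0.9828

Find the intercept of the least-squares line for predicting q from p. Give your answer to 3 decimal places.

b = r · sᵧ/sₓ = 0.9828 · 12.7594/3.1186 = 4.021015
a = ȳ − b·x̄ = 25.475 − 4.021015·5.3625 = 3.912305

3.912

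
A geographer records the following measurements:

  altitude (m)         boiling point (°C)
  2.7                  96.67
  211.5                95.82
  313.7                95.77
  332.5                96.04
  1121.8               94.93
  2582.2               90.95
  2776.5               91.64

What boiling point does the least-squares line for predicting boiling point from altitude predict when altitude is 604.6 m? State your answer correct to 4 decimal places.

95.4005

n = 7, Σx = 7340.9, Σy = 661.82, Σxy = 678285.312, Σx² = 15888847.81
Sxx = Σx² − (Σx)²/n = 15888847.81 − 7698401.83 = 8190445.98
Sxy = Σxy − (Σx)(Σy)/n = 678285.312 − 694050.634 = -15765.322
b = Sxy/Sxx = -15765.322/8190445.98 = -0.001925
a = ȳ − b·x̄ = 94.545714 − (-0.001925)·1048.7 = 96.564297
ŷ(604.6) = a + b·604.6 = 96.564297 + (-0.001925)·604.6 = 95.400537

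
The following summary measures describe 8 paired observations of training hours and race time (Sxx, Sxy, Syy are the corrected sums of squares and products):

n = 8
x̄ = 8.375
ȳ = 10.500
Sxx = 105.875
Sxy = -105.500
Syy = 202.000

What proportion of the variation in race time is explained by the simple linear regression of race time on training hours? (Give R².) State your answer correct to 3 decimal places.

0.520

R² = Sxy²/(Sxx·Syy) = (-105.5)²/(105.875·202) = 0.520427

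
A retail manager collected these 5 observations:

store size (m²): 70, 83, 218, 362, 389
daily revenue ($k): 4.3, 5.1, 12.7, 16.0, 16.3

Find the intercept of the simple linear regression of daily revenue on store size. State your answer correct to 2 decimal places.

2.35

n = 5, Σx = 1122, Σy = 54.4, Σxy = 15625.6, Σx² = 341678
Sxx = Σx² − (Σx)²/n = 341678 − 251776.8 = 89901.2
Sxy = Σxy − (Σx)(Σy)/n = 15625.6 − 12207.36 = 3418.24
b = Sxy/Sxx = 3418.24/89901.2 = 0.038022
a = ȳ − b·x̄ = 10.88 − 0.038022·224.4 = 2.347822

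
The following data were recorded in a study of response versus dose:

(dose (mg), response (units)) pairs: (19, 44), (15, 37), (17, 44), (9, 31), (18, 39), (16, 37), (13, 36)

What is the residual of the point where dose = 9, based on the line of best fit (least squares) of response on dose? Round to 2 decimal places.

n = 7, Σx = 107, Σy = 268, Σxy = 4180, Σx² = 1705
Sxx = Σx² − (Σx)²/n = 1705 − 1635.571429 = 69.428571
Sxy = Σxy − (Σx)(Σy)/n = 4180 − 4096.571429 = 83.428571
b = Sxy/Sxx = 83.428571/69.428571 = 1.201646
a = ȳ − b·x̄ = 38.285714 − 1.201646·15.285714 = 19.917695
ŷ(9) = 19.917695 + 1.201646·9 = 30.732510
residual = y − ŷ = 31 − 30.732510 = 0.267490

0.27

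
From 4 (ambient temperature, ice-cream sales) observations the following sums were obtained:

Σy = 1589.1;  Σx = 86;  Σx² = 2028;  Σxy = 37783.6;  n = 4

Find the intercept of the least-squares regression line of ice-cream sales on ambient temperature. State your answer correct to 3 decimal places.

-37.283

Sxx = Σx² − (Σx)²/n = 2028 − 1849 = 179
Sxy = Σxy − (Σx)(Σy)/n = 37783.6 − 34165.65 = 3617.95
b = Sxy/Sxx = 3617.95/179 = 20.212011
a = ȳ − b·x̄ = 397.275 − 20.212011·21.5 = -37.283240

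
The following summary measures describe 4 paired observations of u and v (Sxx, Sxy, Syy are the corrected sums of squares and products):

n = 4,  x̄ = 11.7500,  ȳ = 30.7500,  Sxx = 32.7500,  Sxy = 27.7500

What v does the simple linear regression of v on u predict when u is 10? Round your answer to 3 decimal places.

b = Sxy/Sxx = 27.75/32.75 = 0.847328
a = ȳ − b·x̄ = 30.75 − 0.847328·11.75 = 20.793893
ŷ(10) = a + b·10 = 20.793893 + 0.847328·10 = 29.267176

29.267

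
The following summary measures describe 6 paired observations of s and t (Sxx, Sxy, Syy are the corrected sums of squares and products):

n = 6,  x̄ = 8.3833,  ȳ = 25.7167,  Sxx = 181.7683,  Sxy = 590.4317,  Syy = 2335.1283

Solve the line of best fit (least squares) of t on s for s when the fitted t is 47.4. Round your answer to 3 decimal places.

15.059

b = Sxy/Sxx = 590.4317/181.7683 = 3.248266
a = ȳ − b·x̄ = 25.7167 − 3.248266·8.3833 = -1.514484
Set a + b·x = 47.4: x = (47.4 − (-1.514484)) / 3.248266 = 15.058647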